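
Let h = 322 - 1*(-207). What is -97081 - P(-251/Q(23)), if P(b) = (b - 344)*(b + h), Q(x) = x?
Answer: 45914459/529 ≈ 86795.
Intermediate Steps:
h = 529 (h = 322 + 207 = 529)
P(b) = (-344 + b)*(529 + b) (P(b) = (b - 344)*(b + 529) = (-344 + b)*(529 + b))
-97081 - P(-251/Q(23)) = -97081 - (-181976 + (-251/23)² + 185*(-251/23)) = -97081 - (-181976 + 63001/529 - 46435/23) = -97081 - 1*(-97270308/529) = -97081 + 97270308/529 = 45914459/529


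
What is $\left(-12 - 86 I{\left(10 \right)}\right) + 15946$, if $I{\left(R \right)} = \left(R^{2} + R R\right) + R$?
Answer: $-2126$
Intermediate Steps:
$I{\left(R \right)} = R + 2 R^{2}$ ($I{\left(R \right)} = \left(R^{2} + R^{2}\right) + R = 2 R^{2} + R = R + 2 R^{2}$)
$\left(-12 - 86 I{\left(10 \right)}\right) + 15946 = \left(-12 - 86 \cdot 10 \left(1 + 2 \cdot 10\right)\right) + 15946 = \left(-12 - 86 \cdot 10 \left(1 + 20\right)\right) + 15946 = \left(-12 - 86 \cdot 10 \cdot 21\right) + 15946 = \left(-12 - 18060\right) + 15946 = -18072 + 15946 = -2126$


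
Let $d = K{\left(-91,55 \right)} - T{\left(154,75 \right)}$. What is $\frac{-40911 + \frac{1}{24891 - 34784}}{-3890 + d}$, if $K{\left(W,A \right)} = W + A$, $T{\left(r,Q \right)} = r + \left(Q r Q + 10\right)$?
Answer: $\frac{101183131}{2152568405} \approx 0.047006$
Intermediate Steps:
$T{\left(r,Q \right)} = 10 + r + r Q^{2}$ ($T{\left(r,Q \right)} = r + \left(r Q^{2} + 10\right) = r + \left(10 + r Q^{2}\right) = 10 + r + r Q^{2}$)
$K{\left(W,A \right)} = A + W$
$d = -866450$ ($d = \left(55 - 91\right) - \left(10 + 154 + 154 \cdot 75^{2}\right) = -36 - \left(10 + 154 + 154 \cdot 5625\right) = -36 - \left(10 + 154 + 866250\right) = -36 - 866414 = -866450$)
$\frac{-40911 + \frac{1}{24891 - 34784}}{-3890 + d} = \frac{-40911 + \frac{1}{24891 - 34784}}{-3890 - 866450} = \frac{-40911 + \frac{1}{-9893}}{-870340} = \left(-40911 - \frac{1}{9893}\right) \left(- \frac{1}{870340}\right) = \left(- \frac{404732524}{9893}\right) \left(- \frac{1}{870340}\right) = \frac{101183131}{2152568405}$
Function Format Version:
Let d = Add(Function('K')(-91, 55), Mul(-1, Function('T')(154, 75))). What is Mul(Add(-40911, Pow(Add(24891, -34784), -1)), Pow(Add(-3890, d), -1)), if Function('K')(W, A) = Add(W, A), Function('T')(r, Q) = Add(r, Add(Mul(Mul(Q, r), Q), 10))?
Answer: Rational(101183131, 2152568405) ≈ 0.047006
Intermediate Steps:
Function('T')(r, Q) = Add(10, r, Mul(r, Pow(Q, 2))) (Function('T')(r, Q) = Add(r, Add(Mul(r, Pow(Q, 2)), 10)) = Add(r, Add(10, Mul(r, Pow(Q, 2)))) = Add(10, r, Mul(r, Pow(Q, 2))))
Function('K')(W, A) = Add(A, W)
d = -866450 (d = Add(Add(55, -91), Mul(-1, Add(10, 154, Mul(154, Pow(75, 2))))) = Add(-36, Mul(-1, Add(10, 154, Mul(154, 5625)))) = Add(-36, Mul(-1, Add(10, 154, 866250))) = Add(-36, Mul(-1, 866414)) = Add(-36, -866414) = -866450)
Mul(Add(-40911, Pow(Add(24891, -34784), -1)), Pow(Add(-3890, d), -1)) = Mul(Add(-40911, Pow(Add(24891, -34784), -1)), Pow(Add(-3890, -866450), -1)) = Mul(Add(-40911, Pow(-9893, -1)), Pow(-870340, -1)) = Mul(Add(-40911, Rational(-1, 9893)), Rational(-1, 870340)) = Mul(Rational(-404732524, 9893), Rational(-1, 870340)) = Rational(101183131, 2152568405)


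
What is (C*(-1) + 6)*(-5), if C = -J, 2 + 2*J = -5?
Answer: -25/2 ≈ -12.500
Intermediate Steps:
J = -7/2 (J = -1 + (1/2)*(-5) = -1 - 5/2 = -7/2 ≈ -3.5000)
C = 7/2 (C = -1*(-7/2) = 7/2 ≈ 3.5000)
(C*(-1) + 6)*(-5) = ((7/2)*(-1) + 6)*(-5) = (-7/2 + 6)*(-5) = (5/2)*(-5) = -25/2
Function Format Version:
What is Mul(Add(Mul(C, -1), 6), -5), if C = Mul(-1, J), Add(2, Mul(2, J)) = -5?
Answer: Rational(-25, 2) ≈ -12.500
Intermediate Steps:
J = Rational(-7, 2) (J = Add(-1, Mul(Rational(1, 2), -5)) = Add(-1, Rational(-5, 2)) = Rational(-7, 2) ≈ -3.5000)
C = Rational(7, 2) (C = Mul(-1, Rational(-7, 2)) = Rational(7, 2) ≈ 3.5000)
Mul(Add(Mul(C, -1), 6), -5) = Mul(Add(Mul(Rational(7, 2), -1), 6), -5) = Mul(Add(Rational(-7, 2), 6), -5) = Mul(Rational(5, 2), -5) = Rational(-25, 2)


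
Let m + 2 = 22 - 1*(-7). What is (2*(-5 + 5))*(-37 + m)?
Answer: 0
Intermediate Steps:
m = 27 (m = -2 + (22 - 1*(-7)) = -2 + (22 + 7) = -2 + 29 = 27)
(2*(-5 + 5))*(-37 + m) = (2*(-5 + 5))*(-37 + 27) = (2*0)*(-10) = 0*(-10) = 0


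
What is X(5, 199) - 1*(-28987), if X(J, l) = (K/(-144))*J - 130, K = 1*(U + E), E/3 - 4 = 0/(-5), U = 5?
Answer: 4155323/144 ≈ 28856.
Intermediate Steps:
E = 12 (E = 12 + 3*(0/(-5)) = 12 + 3*(0*(-⅕)) = 12 + 3*0 = 12 + 0 = 12)
K = 17 (K = 1*(5 + 12) = 1*17 = 17)
X(J, l) = -130 - 17*J/144 (X(J, l) = (17/(-144))*J - 130 = (17*(-1/144))*J - 130 = -17*J/144 - 130 = -130 - 17*J/144)
X(5, 199) - 1*(-28987) = (-130 - 17/144*5) - 1*(-28987) = (-130 - 85/144) + 28987 = -18805/144 + 28987 = 4155323/144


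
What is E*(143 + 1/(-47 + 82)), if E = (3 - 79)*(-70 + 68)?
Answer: 760912/35 ≈ 21740.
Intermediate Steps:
E = 152 (E = -76*(-2) = 152)
E*(143 + 1/(-47 + 82)) = 152*(143 + 1/(-47 + 82)) = 152*(143 + 1/35) = 152*(5006/35) = 760912/35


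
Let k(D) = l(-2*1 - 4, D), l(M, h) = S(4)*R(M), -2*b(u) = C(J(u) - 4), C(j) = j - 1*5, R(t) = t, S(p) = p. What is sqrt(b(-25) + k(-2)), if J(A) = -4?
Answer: I*sqrt(70)/2 ≈ 4.1833*I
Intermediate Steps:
C(j) = -5 + j (C(j) = j - 5 = -5 + j)
b(u) = 13/2 (b(u) = -(-5 + (-4 - 4))/2 = -(-5 - 8)/2 = -1/2*(-13) = 13/2)
l(M, h) = 4*M
k(D) = -24 (k(D) = 4*(-2*1 - 4) = 4*(-2 - 4) = 4*(-6) = -24)
sqrt(b(-25) + k(-2)) = sqrt(13/2 - 24) = sqrt(-35/2) = I*sqrt(70)/2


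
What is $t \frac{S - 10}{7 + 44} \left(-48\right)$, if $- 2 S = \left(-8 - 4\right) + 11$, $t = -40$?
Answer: $- \frac{6080}{17} \approx -357.65$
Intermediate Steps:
$S = \frac{1}{2}$ ($S = - \frac{\left(-8 - 4\right) + 11}{2} = - \frac{-12 + 11}{2} = \left(- \frac{1}{2}\right) \left(-1\right) = \frac{1}{2} \approx 0.5$)
$t \frac{S - 10}{7 + 44} \left(-48\right) = - 40 \frac{\frac{1}{2} - 10}{7 + 44} \left(-48\right) = - 40 \left(- \frac{19}{2 \cdot 51}\right) \left(-48\right) = - 40 \left(\left(- \frac{19}{2}\right) \frac{1}{51}\right) \left(-48\right) = \left(-40\right) \left(- \frac{19}{102}\right) \left(-48\right) = \frac{380}{51} \left(-48\right) = - \frac{6080}{17}$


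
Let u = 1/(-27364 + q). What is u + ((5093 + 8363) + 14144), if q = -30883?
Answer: 1607617199/58247 ≈ 27600.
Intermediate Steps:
u = -1/58247 (u = 1/(-27364 - 30883) = 1/(-58247) = -1/58247 ≈ -1.7168e-5)
u + ((5093 + 8363) + 14144) = -1/58247 + ((5093 + 8363) + 14144) = -1/58247 + (13456 + 14144) = -1/58247 + 27600 = 1607617199/58247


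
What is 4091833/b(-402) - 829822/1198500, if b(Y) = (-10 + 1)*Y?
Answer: 204210814771/180673875 ≈ 1130.3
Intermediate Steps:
b(Y) = -9*Y
4091833/b(-402) - 829822/1198500 = 4091833/((-9*(-402))) - 829822/1198500 = 4091833/3618 - 829822*1/1198500 = 4091833*(1/3618) - 414911/599250 = 4091833/3618 - 414911/599250 = 204210814771/180673875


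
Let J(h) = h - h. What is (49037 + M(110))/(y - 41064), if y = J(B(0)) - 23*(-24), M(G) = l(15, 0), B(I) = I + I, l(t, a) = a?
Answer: -49037/40512 ≈ -1.2104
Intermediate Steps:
B(I) = 2*I
M(G) = 0
J(h) = 0
y = 552 (y = 0 - 23*(-24) = 0 + 552 = 552)
(49037 + M(110))/(y - 41064) = (49037 + 0)/(552 - 41064) = 49037/(-40512) = 49037*(-1/40512) = -49037/40512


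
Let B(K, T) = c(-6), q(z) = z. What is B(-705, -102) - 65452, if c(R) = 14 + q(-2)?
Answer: -65440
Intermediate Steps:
c(R) = 12 (c(R) = 14 - 2 = 12)
B(K, T) = 12
B(-705, -102) - 65452 = 12 - 65452 = -65440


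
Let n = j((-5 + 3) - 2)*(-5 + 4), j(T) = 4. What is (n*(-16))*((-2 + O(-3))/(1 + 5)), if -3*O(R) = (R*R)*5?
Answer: -544/3 ≈ -181.33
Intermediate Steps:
O(R) = -5*R²/3 (O(R) = -R*R*5/3 = -R²*5/3 = -5*R²/3)
n = -4 (n = 4*(-5 + 4) = 4*(-1) = -4)
(n*(-16))*((-2 + O(-3))/(1 + 5)) = (-4*(-16))*((-2 - 5/3*(-3)²)/(1 + 5)) = 64*((-2 - 5/3*9)/6) = 64*((-2 - 15)*(⅙)) = 64*(-17*⅙) = 64*(-17/6) = -544/3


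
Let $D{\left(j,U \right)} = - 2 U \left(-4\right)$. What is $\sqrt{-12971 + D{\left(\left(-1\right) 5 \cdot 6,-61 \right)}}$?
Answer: $i \sqrt{13459} \approx 116.01 i$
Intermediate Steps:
$D{\left(j,U \right)} = 8 U$
$\sqrt{-12971 + D{\left(\left(-1\right) 5 \cdot 6,-61 \right)}} = \sqrt{-12971 + 8 \left(-61\right)} = \sqrt{-12971 - 488} = \sqrt{-13459} = i \sqrt{13459}$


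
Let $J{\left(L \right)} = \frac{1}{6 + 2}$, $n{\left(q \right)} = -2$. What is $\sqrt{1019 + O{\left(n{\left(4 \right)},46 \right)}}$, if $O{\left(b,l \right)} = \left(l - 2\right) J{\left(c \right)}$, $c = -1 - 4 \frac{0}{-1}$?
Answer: $\frac{\sqrt{4098}}{2} \approx 32.008$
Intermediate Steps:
$c = -1$ ($c = -1 - 4 \cdot 0 \left(-1\right) = -1 - 0 = -1 + 0 = -1$)
$J{\left(L \right)} = \frac{1}{8}$
$O{\left(b,l \right)} = - \frac{1}{4} + \frac{l}{8}$ ($O{\left(b,l \right)} = \left(l - 2\right) \frac{1}{8} = \left(-2 + l\right) \frac{1}{8} = - \frac{1}{4} + \frac{l}{8}$)
$\sqrt{1019 + O{\left(n{\left(4 \right)},46 \right)}} = \sqrt{1019 + \left(- \frac{1}{4} + \frac{1}{8} \cdot 46\right)} = \sqrt{1019 + \left(- \frac{1}{4} + \frac{23}{4}\right)} = \sqrt{1019 + \frac{11}{2}} = \sqrt{\frac{2049}{2}} = \frac{\sqrt{4098}}{2}$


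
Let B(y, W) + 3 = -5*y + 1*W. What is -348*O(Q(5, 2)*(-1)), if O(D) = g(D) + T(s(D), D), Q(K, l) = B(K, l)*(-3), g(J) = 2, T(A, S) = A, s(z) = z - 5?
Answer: 28188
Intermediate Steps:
s(z) = -5 + z
B(y, W) = -3 + W - 5*y (B(y, W) = -3 + (-5*y + 1*W) = -3 + (-5*y + W) = -3 + (W - 5*y) = -3 + W - 5*y)
Q(K, l) = 9 - 3*l + 15*K (Q(K, l) = (-3 + l - 5*K)*(-3) = 9 - 3*l + 15*K)
O(D) = -3 + D (O(D) = 2 + (-5 + D) = -3 + D)
-348*O(Q(5, 2)*(-1)) = -348*(-3 + (9 - 3*2 + 15*5)*(-1)) = -348*(-3 + (9 - 6 + 75)*(-1)) = -348*(-3 + 78*(-1)) = -348*(-3 - 78) = -348*(-81) = 28188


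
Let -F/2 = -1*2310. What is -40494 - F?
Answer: -45114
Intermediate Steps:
F = 4620 (F = -(-2)*2310 = -2*(-2310) = 4620)
-40494 - F = -40494 - 1*4620 = -40494 - 4620 = -45114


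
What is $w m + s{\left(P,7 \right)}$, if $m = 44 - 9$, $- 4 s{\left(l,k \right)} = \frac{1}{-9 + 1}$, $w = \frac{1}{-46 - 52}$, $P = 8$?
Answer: $- \frac{73}{224} \approx -0.32589$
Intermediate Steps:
$w = - \frac{1}{98}$ ($w = \frac{1}{-98} = - \frac{1}{98} \approx -0.010204$)
$s{\left(l,k \right)} = \frac{1}{32}$ ($s{\left(l,k \right)} = - \frac{1}{4 \left(-9 + 1\right)} = - \frac{1}{4 \left(-8\right)} = \left(- \frac{1}{4}\right) \left(- \frac{1}{8}\right) = \frac{1}{32}$)
$m = 35$
$w m + s{\left(P,7 \right)} = \left(- \frac{1}{98}\right) 35 + \frac{1}{32} = - \frac{5}{14} + \frac{1}{32} = - \frac{73}{224}$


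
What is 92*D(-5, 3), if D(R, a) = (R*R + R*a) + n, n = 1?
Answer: 1012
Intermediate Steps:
D(R, a) = 1 + R**2 + R*a (D(R, a) = (R*R + R*a) + 1 = (R**2 + R*a) + 1 = 1 + R**2 + R*a)
92*D(-5, 3) = 92*(1 + (-5)**2 - 5*3) = 92*(1 + 25 - 15) = 92*11 = 1012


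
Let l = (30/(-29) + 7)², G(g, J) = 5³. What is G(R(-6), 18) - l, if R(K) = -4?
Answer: 75196/841 ≈ 89.413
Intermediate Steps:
G(g, J) = 125
l = 29929/841 (l = (30*(-1/29) + 7)² = (-30/29 + 7)² = (173/29)² = 29929/841 ≈ 35.587)
G(R(-6), 18) - l = 125 - 1*29929/841 = 125 - 29929/841 = 75196/841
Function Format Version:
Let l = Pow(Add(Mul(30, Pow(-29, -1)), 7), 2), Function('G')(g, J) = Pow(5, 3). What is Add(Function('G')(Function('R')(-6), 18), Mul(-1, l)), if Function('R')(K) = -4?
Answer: Rational(75196, 841) ≈ 89.413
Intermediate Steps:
Function('G')(g, J) = 125
l = Rational(29929, 841) (l = Pow(Add(Mul(30, Rational(-1, 29)), 7), 2) = Pow(Add(Rational(-30, 29), 7), 2) = Pow(Rational(173, 29), 2) = Rational(29929, 841) ≈ 35.587)
Add(Function('G')(Function('R')(-6), 18), Mul(-1, l)) = Add(125, Mul(-1, Rational(29929, 841))) = Add(125, Rational(-29929, 841)) = Rational(75196, 841)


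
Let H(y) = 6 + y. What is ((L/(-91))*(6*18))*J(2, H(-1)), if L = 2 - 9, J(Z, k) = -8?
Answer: -864/13 ≈ -66.462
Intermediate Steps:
L = -7
((L/(-91))*(6*18))*J(2, H(-1)) = ((-7/(-91))*(6*18))*(-8) = (-7*(-1/91)*108)*(-8) = ((1/13)*108)*(-8) = (108/13)*(-8) = -864/13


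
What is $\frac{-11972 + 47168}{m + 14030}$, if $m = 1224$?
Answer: $\frac{17598}{7627} \approx 2.3073$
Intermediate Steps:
$\frac{-11972 + 47168}{m + 14030} = \frac{-11972 + 47168}{1224 + 14030} = \frac{35196}{15254} = 35196 \cdot \frac{1}{15254} = \frac{17598}{7627}$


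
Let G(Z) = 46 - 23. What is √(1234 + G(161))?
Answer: √1257 ≈ 35.454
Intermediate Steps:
G(Z) = 23
√(1234 + G(161)) = √(1234 + 23) = √1257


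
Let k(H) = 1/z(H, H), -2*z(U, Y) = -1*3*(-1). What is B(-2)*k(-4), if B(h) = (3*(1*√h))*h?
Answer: 4*I*√2 ≈ 5.6569*I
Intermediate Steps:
z(U, Y) = -3/2 (z(U, Y) = -(-1*3)*(-1)/2 = -(-3)*(-1)/2 = -½*3 = -3/2)
k(H) = -⅔ (k(H) = 1/(-3/2) = -⅔)
B(h) = 3*h^(3/2) (B(h) = (3*√h)*h = 3*h^(3/2))
B(-2)*k(-4) = (3*(-2)^(3/2))*(-⅔) = (3*(-2*I*√2))*(-⅔) = -6*I*√2*(-⅔) = 4*I*√2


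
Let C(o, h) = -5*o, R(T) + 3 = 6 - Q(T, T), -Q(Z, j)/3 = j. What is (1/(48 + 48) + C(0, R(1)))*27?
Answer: 9/32 ≈ 0.28125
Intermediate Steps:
Q(Z, j) = -3*j
R(T) = 3 + 3*T (R(T) = -3 + (6 - (-3)*T) = -3 + (6 + 3*T) = 3 + 3*T)
(1/(48 + 48) + C(0, R(1)))*27 = (1/(48 + 48) - 5*0)*27 = (1/96 + 0)*27 = (1/96)*27 = 9/32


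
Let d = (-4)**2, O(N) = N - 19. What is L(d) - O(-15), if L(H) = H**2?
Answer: 290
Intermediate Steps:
O(N) = -19 + N
d = 16
L(d) - O(-15) = 16**2 - (-19 - 15) = 256 - 1*(-34) = 256 + 34 = 290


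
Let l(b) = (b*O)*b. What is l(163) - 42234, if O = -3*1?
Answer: -121941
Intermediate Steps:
O = -3
l(b) = -3*b² (l(b) = (b*(-3))*b = (-3*b)*b = -3*b²)
l(163) - 42234 = -3*163² - 42234 = -3*26569 - 42234 = -79707 - 42234 = -121941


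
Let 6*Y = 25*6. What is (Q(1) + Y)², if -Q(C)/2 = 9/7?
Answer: 24649/49 ≈ 503.04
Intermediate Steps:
Q(C) = -18/7
Y = 25 (Y = (25*6)/6 = (⅙)*150 = 25)
(Q(1) + Y)² = (-18/7 + 25)² = (157/7)² = 24649/49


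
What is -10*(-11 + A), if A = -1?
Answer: 120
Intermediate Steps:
-10*(-11 + A) = -10*(-11 - 1) = -10*(-12) = 120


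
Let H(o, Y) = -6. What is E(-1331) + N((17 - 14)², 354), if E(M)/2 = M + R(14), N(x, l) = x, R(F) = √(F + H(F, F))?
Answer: -2653 + 4*√2 ≈ -2647.3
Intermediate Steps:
R(F) = √(-6 + F) (R(F) = √(F - 6) = √(-6 + F))
E(M) = 2*M + 4*√2 (E(M) = 2*(M + √(-6 + 14)) = 2*(M + √8) = 2*(M + 2*√2) = 2*M + 4*√2)
E(-1331) + N((17 - 14)², 354) = (2*(-1331) + 4*√2) + (17 - 14)² = (-2662 + 4*√2) + 3² = (-2662 + 4*√2) + 9 = -2653 + 4*√2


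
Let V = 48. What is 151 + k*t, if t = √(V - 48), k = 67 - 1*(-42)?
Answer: 151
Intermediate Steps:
k = 109 (k = 67 + 42 = 109)
t = 0 (t = √(48 - 48) = √0 = 0)
151 + k*t = 151 + 109*0 = 151 + 0 = 151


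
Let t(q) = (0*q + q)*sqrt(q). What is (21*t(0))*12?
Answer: 0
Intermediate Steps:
t(q) = q**(3/2) (t(q) = (0 + q)*sqrt(q) = q*sqrt(q) = q**(3/2))
(21*t(0))*12 = (21*0**(3/2))*12 = (21*0)*12 = 0*12 = 0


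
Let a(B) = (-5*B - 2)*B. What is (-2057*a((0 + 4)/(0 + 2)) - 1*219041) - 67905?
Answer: -237578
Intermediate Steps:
a(B) = B*(-2 - 5*B) (a(B) = (-2 - 5*B)*B = B*(-2 - 5*B))
(-2057*a((0 + 4)/(0 + 2)) - 1*219041) - 67905 = (-(-2057)*(0 + 4)/(0 + 2)*(2 + 5*((0 + 4)/(0 + 2))) - 1*219041) - 67905 = (-(-2057)*4/2*(2 + 5*(4/2)) - 219041) - 67905 = (-(-2057)*4*(1/2)*(2 + 5*(4*(1/2))) - 219041) - 67905 = (-(-2057)*2*(2 + 5*2) - 219041) - 67905 = (-(-2057)*2*(2 + 10) - 219041) - 67905 = (-(-2057)*2*12 - 219041) - 67905 = (-2057*(-24) - 219041) - 67905 = (49368 - 219041) - 67905 = -169673 - 67905 = -237578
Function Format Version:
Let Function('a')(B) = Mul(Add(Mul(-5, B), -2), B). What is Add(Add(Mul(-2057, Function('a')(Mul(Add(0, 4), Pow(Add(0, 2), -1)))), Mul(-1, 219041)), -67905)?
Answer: -237578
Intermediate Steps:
Function('a')(B) = Mul(B, Add(-2, Mul(-5, B))) (Function('a')(B) = Mul(Add(-2, Mul(-5, B)), B) = Mul(B, Add(-2, Mul(-5, B))))
Add(Add(Mul(-2057, Function('a')(Mul(Add(0, 4), Pow(Add(0, 2), -1)))), Mul(-1, 219041)), -67905) = Add(Add(Mul(-2057, Mul(-1, Mul(Add(0, 4), Pow(Add(0, 2), -1)), Add(2, Mul(5, Mul(Add(0, 4), Pow(Add(0, 2), -1)))))), Mul(-1, 219041)), -67905) = Add(Add(Mul(-2057, Mul(-1, Mul(4, Pow(2, -1)), Add(2, Mul(5, Mul(4, Pow(2, -1)))))), -219041), -67905) = Add(Add(Mul(-2057, Mul(-1, Mul(4, Rational(1, 2)), Add(2, Mul(5, Mul(4, Rational(1, 2)))))), -219041), -67905) = Add(Add(Mul(-2057, Mul(-1, 2, Add(2, Mul(5, 2)))), -219041), -67905) = Add(Add(Mul(-2057, Mul(-1, 2, Add(2, 10))), -219041), -67905) = Add(Add(Mul(-2057, Mul(-1, 2, 12)), -219041), -67905) = Add(Add(Mul(-2057, -24), -219041), -67905) = Add(Add(49368, -219041), -67905) = Add(-169673, -67905) = -237578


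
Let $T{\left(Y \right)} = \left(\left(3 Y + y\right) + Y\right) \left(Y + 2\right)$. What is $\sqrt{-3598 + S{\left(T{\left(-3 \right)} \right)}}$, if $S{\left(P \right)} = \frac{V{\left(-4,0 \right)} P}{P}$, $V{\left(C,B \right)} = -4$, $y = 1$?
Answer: $i \sqrt{3602} \approx 60.017 i$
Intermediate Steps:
$T{\left(Y \right)} = \left(1 + 4 Y\right) \left(2 + Y\right)$ ($T{\left(Y \right)} = \left(\left(3 Y + 1\right) + Y\right) \left(Y + 2\right) = \left(\left(1 + 3 Y\right) + Y\right) \left(2 + Y\right) = \left(1 + 4 Y\right) \left(2 + Y\right)$)
$S{\left(P \right)} = -4$ ($S{\left(P \right)} = \frac{\left(-4\right) P}{P} = -4$)
$\sqrt{-3598 + S{\left(T{\left(-3 \right)} \right)}} = \sqrt{-3598 - 4} = \sqrt{-3602} = i \sqrt{3602}$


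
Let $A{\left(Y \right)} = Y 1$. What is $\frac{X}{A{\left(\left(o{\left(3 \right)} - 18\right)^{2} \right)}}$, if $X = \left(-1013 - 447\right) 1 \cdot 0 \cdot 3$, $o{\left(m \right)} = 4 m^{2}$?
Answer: $0$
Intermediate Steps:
$A{\left(Y \right)} = Y$
$X = 0$ ($X = - 1460 \cdot 0 \cdot 3 = \left(-1460\right) 0 = 0$)
$\frac{X}{A{\left(\left(o{\left(3 \right)} - 18\right)^{2} \right)}} = \frac{0}{\left(4 \cdot 3^{2} - 18\right)^{2}} = \frac{0}{\left(4 \cdot 9 - 18\right)^{2}} = \frac{0}{\left(36 - 18\right)^{2}} = \frac{0}{18^{2}} = \frac{0}{324} = 0 \cdot \frac{1}{324} = 0$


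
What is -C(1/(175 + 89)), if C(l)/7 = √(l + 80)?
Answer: -7*√1393986/132 ≈ -62.611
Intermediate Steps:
C(l) = 7*√(80 + l) (C(l) = 7*√(l + 80) = 7*√(80 + l))
-C(1/(175 + 89)) = -7*√(80 + 1/(175 + 89)) = -7*√(80 + 1/264) = -7*√(21121/264) = -7*√1393986/132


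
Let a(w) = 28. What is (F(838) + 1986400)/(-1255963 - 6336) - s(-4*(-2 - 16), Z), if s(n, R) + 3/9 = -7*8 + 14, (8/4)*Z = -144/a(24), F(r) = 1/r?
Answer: 129347623771/3173419686 ≈ 40.760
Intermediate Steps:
Z = -18/7 (Z = (-144/28)/2 = (-144*1/28)/2 = (½)*(-36/7) = -18/7 ≈ -2.5714)
s(n, R) = -127/3 (s(n, R) = -⅓ + (-7*8 + 14) = -⅓ + (-56 + 14) = -⅓ - 42 = -127/3)
(F(838) + 1986400)/(-1255963 - 6336) - s(-4*(-2 - 16), Z) = (1/838 + 1986400)/(-1255963 - 6336) - 1*(-127/3) = (1/838 + 1986400)/(-1262299) + 127/3 = (1664603201/838)*(-1/1262299) + 127/3 = -1664603201/1057806562 + 127/3 = 129347623771/3173419686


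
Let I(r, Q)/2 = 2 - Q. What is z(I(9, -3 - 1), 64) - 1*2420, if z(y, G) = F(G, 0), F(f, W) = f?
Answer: -2356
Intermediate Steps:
I(r, Q) = 4 - 2*Q (I(r, Q) = 2*(2 - Q) = 4 - 2*Q)
z(y, G) = G
z(I(9, -3 - 1), 64) - 1*2420 = 64 - 1*2420 = 64 - 2420 = -2356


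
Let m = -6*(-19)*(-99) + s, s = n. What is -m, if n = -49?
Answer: 11335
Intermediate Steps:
s = -49
m = -11335 (m = -6*(-19)*(-99) - 49 = 114*(-99) - 49 = -11286 - 49 = -11335)
-m = -1*(-11335) = 11335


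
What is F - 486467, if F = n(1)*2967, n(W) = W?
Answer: -483500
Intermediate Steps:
F = 2967 (F = 1*2967 = 2967)
F - 486467 = 2967 - 486467 = -483500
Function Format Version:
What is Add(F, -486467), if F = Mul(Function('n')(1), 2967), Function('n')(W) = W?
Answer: -483500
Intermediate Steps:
F = 2967 (F = Mul(1, 2967) = 2967)
Add(F, -486467) = Add(2967, -486467) = -483500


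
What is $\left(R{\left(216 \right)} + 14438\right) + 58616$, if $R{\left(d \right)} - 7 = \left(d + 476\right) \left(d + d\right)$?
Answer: $372005$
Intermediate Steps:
$R{\left(d \right)} = 7 + 2 d \left(476 + d\right)$ ($R{\left(d \right)} = 7 + \left(d + 476\right) \left(d + d\right) = 7 + \left(476 + d\right) 2 d = 7 + 2 d \left(476 + d\right)$)
$\left(R{\left(216 \right)} + 14438\right) + 58616 = \left(\left(7 + 2 \cdot 216^{2} + 952 \cdot 216\right) + 14438\right) + 58616 = \left(\left(7 + 2 \cdot 46656 + 205632\right) + 14438\right) + 58616 = \left(\left(7 + 93312 + 205632\right) + 14438\right) + 58616 = \left(298951 + 14438\right) + 58616 = 313389 + 58616 = 372005$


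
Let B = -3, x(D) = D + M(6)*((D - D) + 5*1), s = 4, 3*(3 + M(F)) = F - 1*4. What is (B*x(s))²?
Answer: 529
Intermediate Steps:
M(F) = -13/3 + F/3 (M(F) = -3 + (F - 1*4)/3 = -3 + (F - 4)/3 = -3 + (-4 + F)/3 = -3 + (-4/3 + F/3) = -13/3 + F/3)
x(D) = -35/3 + D (x(D) = D + (-13/3 + (⅓)*6)*((D - D) + 5*1) = D + (-13/3 + 2)*(0 + 5) = D - 7/3*5 = D - 35/3 = -35/3 + D)
(B*x(s))² = (-3*(-35/3 + 4))² = (-3*(-23/3))² = 23² = 529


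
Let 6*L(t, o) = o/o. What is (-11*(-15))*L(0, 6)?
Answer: 55/2 ≈ 27.500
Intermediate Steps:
L(t, o) = 1/6 (L(t, o) = (o/o)/6 = (1/6)*1 = 1/6)
(-11*(-15))*L(0, 6) = -11*(-15)*(1/6) = 165*(1/6) = 55/2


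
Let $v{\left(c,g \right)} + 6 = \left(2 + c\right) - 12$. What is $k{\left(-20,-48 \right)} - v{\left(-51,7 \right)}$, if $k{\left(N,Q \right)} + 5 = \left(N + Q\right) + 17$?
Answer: $11$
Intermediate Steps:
$v{\left(c,g \right)} = -16 + c$ ($v{\left(c,g \right)} = -6 + \left(\left(2 + c\right) - 12\right) = -6 + \left(-10 + c\right) = -16 + c$)
$k{\left(N,Q \right)} = 12 + N + Q$ ($k{\left(N,Q \right)} = -5 + \left(\left(N + Q\right) + 17\right) = -5 + \left(17 + N + Q\right) = 12 + N + Q$)
$k{\left(-20,-48 \right)} - v{\left(-51,7 \right)} = \left(12 - 20 - 48\right) - \left(-16 - 51\right) = -56 - -67 = -56 + 67 = 11$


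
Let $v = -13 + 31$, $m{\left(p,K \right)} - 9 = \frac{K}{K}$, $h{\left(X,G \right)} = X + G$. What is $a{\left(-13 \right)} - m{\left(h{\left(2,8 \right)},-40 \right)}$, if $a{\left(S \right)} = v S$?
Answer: $-244$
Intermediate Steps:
$h{\left(X,G \right)} = G + X$
$m{\left(p,K \right)} = 10$ ($m{\left(p,K \right)} = 9 + \frac{K}{K} = 9 + 1 = 10$)
$v = 18$
$a{\left(S \right)} = 18 S$
$a{\left(-13 \right)} - m{\left(h{\left(2,8 \right)},-40 \right)} = 18 \left(-13\right) - 10 = -234 - 10 = -244$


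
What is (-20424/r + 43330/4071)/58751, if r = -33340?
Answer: 381942076/1993526300535 ≈ 0.00019159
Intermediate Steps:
(-20424/r + 43330/4071)/58751 = (-20424/(-33340) + 43330/4071)/58751 = (-20424*(-1/33340) + 43330*(1/4071))*(1/58751) = (5106/8335 + 43330/4071)*(1/58751) = (381942076/33931785)*(1/58751) = 381942076/1993526300535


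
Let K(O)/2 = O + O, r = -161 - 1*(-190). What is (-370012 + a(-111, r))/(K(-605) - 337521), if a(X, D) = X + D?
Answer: 370094/339941 ≈ 1.0887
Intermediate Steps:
r = 29 (r = -161 + 190 = 29)
K(O) = 4*O (K(O) = 2*(O + O) = 2*(2*O) = 4*O)
a(X, D) = D + X
(-370012 + a(-111, r))/(K(-605) - 337521) = (-370012 + (29 - 111))/(4*(-605) - 337521) = (-370012 - 82)/(-2420 - 337521) = -370094/(-339941) = -370094*(-1/339941) = 370094/339941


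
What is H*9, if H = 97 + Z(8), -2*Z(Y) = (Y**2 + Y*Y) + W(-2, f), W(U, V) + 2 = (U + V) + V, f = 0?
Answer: 315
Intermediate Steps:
W(U, V) = -2 + U + 2*V (W(U, V) = -2 + ((U + V) + V) = -2 + (U + 2*V) = -2 + U + 2*V)
Z(Y) = 2 - Y**2 (Z(Y) = -((Y**2 + Y*Y) + (-2 - 2 + 2*0))/2 = -((Y**2 + Y**2) + (-2 - 2 + 0))/2 = -(2*Y**2 - 4)/2 = -(-4 + 2*Y**2)/2 = 2 - Y**2)
H = 35 (H = 97 + (2 - 1*8**2) = 97 + (2 - 1*64) = 97 + (2 - 64) = 97 - 62 = 35)
H*9 = 35*9 = 315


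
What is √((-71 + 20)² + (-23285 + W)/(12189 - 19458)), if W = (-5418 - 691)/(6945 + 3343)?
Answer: √101140165550778843/6231956 ≈ 51.031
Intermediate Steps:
W = -6109/10288 ≈ -0.59380
√((-71 + 20)² + (-23285 + W)/(12189 - 19458)) = √((-71 + 20)² + (-23285 - 6109/10288)/(12189 - 19458)) = √((-51)² - 239562189/10288/(-7269)) = √(2601 - 239562189/10288*(-1/7269)) = √(2601 + 79854063/24927824) = √(64917124287/24927824) = √101140165550778843/6231956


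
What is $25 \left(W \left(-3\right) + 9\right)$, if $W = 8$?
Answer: $-375$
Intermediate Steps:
$25 \left(W \left(-3\right) + 9\right) = 25 \left(8 \left(-3\right) + 9\right) = 25 \left(-24 + 9\right) = 25 \left(-15\right) = -375$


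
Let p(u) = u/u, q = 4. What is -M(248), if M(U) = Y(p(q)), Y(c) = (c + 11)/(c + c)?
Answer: -6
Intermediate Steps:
p(u) = 1
Y(c) = (11 + c)/(2*c) (Y(c) = (11 + c)/((2*c)) = (11 + c)*(1/(2*c)) = (11 + c)/(2*c))
M(U) = 6 (M(U) = (1/2)*(11 + 1)/1 = (1/2)*1*12 = 6)
-M(248) = -1*6 = -6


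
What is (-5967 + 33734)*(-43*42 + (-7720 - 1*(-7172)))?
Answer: -65363518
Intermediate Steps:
(-5967 + 33734)*(-43*42 + (-7720 - 1*(-7172))) = 27767*(-1806 + (-7720 + 7172)) = 27767*(-1806 - 548) = 27767*(-2354) = -65363518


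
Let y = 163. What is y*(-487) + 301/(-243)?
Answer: -19289884/243 ≈ -79382.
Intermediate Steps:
y*(-487) + 301/(-243) = 163*(-487) + 301/(-243) = -79381 + 301*(-1/243) = -79381 - 301/243 = -19289884/243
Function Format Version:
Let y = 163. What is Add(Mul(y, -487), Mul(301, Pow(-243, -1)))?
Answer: Rational(-19289884, 243) ≈ -79382.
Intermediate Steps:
Add(Mul(y, -487), Mul(301, Pow(-243, -1))) = Add(Mul(163, -487), Mul(301, Pow(-243, -1))) = Add(-79381, Mul(301, Rational(-1, 243))) = Add(-79381, Rational(-301, 243)) = Rational(-19289884, 243)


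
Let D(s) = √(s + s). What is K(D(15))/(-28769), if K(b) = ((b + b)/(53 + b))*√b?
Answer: -106*30^(¾)/79949051 + 60*30^(¼)/79949051 ≈ -1.5239e-5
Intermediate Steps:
D(s) = √2*√s (D(s) = √(2*s) = √2*√s)
K(b) = 2*b^(3/2)/(53 + b) (K(b) = ((2*b)/(53 + b))*√b = (2*b/(53 + b))*√b = 2*b^(3/2)/(53 + b))
K(D(15))/(-28769) = (2*(√2*√15)^(3/2)/(53 + √2*√15))/(-28769) = (2*(√30)^(3/2)/(53 + √30))*(-1/28769) = (2*30^(¾)/(53 + √30))*(-1/28769) = -2*30^(¾)/(28769*(53 + √30))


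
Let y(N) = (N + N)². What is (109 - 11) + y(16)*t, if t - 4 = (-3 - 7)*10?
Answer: -98206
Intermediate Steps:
t = -96 (t = 4 + (-3 - 7)*10 = 4 - 10*10 = 4 - 100 = -96)
y(N) = 4*N² (y(N) = (2*N)² = 4*N²)
(109 - 11) + y(16)*t = (109 - 11) + (4*16²)*(-96) = 98 + (4*256)*(-96) = 98 + 1024*(-96) = 98 - 98304 = -98206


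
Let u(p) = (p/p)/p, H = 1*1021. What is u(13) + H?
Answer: 13274/13 ≈ 1021.1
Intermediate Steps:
H = 1021
u(p) = 1/p
u(13) + H = 1/13 + 1021 = 13274/13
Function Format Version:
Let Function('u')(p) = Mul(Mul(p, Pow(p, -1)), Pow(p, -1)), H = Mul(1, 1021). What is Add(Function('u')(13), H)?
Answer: Rational(13274, 13) ≈ 1021.1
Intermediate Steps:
H = 1021
Function('u')(p) = Pow(p, -1) (Function('u')(p) = Mul(1, Pow(p, -1)) = Pow(p, -1))
Add(Function('u')(13), H) = Add(Pow(13, -1), 1021) = Add(Rational(1, 13), 1021) = Rational(13274, 13)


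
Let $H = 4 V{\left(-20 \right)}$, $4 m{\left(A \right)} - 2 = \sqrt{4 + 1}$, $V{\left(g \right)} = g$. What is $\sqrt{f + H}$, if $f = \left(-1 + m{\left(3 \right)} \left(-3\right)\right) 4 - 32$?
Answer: $\sqrt{-122 - 3 \sqrt{5}} \approx 11.345 i$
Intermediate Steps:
$m{\left(A \right)} = \frac{1}{2} + \frac{\sqrt{5}}{4}$ ($m{\left(A \right)} = \frac{1}{2} + \frac{\sqrt{4 + 1}}{4} = \frac{1}{2} + \frac{\sqrt{5}}{4}$)
$f = -42 - 3 \sqrt{5}$ ($f = \left(-1 + \left(\frac{1}{2} + \frac{\sqrt{5}}{4}\right) \left(-3\right)\right) 4 - 32 = \left(-1 - \left(\frac{3}{2} + \frac{3 \sqrt{5}}{4}\right)\right) 4 - 32 = \left(- \frac{5}{2} - \frac{3 \sqrt{5}}{4}\right) 4 - 32 = \left(-10 - 3 \sqrt{5}\right) - 32 = -42 - 3 \sqrt{5} \approx -48.708$)
$H = -80$ ($H = 4 \left(-20\right) = -80$)
$\sqrt{f + H} = \sqrt{\left(-42 - 3 \sqrt{5}\right) - 80} = \sqrt{-122 - 3 \sqrt{5}}$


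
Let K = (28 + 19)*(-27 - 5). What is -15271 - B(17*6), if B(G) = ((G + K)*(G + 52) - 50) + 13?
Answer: 200674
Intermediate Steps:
K = -1504 (K = 47*(-32) = -1504)
B(G) = -37 + (-1504 + G)*(52 + G) (B(G) = ((G - 1504)*(G + 52) - 50) + 13 = ((-1504 + G)*(52 + G) - 50) + 13 = (-50 + (-1504 + G)*(52 + G)) + 13 = -37 + (-1504 + G)*(52 + G))
-15271 - B(17*6) = -15271 - (-78245 + (17*6)**2 - 24684*6) = -15271 - (-78245 + 102**2 - 1452*102) = -15271 - (-78245 + 10404 - 148104) = -15271 - 1*(-215945) = -15271 + 215945 = 200674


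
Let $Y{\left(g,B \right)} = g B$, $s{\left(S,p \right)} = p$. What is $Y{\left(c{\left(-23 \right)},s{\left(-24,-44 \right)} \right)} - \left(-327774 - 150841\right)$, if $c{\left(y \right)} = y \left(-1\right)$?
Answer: $477603$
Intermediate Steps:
$c{\left(y \right)} = - y$
$Y{\left(g,B \right)} = B g$
$Y{\left(c{\left(-23 \right)},s{\left(-24,-44 \right)} \right)} - \left(-327774 - 150841\right) = - 44 \left(\left(-1\right) \left(-23\right)\right) - \left(-327774 - 150841\right) = \left(-44\right) 23 - -478615 = -1012 + 478615 = 477603$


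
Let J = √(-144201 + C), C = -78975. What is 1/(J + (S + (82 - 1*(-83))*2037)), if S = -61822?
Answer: 274283/75231387265 - 2*I*√55794/75231387265 ≈ 3.6459e-6 - 6.2795e-9*I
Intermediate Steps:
J = 2*I*√55794 (J = √(-144201 - 78975) = √(-223176) = 2*I*√55794 ≈ 472.42*I)
1/(J + (S + (82 - 1*(-83))*2037)) = 1/(2*I*√55794 + (-61822 + (82 - 1*(-83))*2037)) = 1/(2*I*√55794 + (-61822 + (82 + 83)*2037)) = 1/(2*I*√55794 + (-61822 + 165*2037)) = 1/(2*I*√55794 + (-61822 + 336105)) = 1/(2*I*√55794 + 274283) = 1/(274283 + 2*I*√55794)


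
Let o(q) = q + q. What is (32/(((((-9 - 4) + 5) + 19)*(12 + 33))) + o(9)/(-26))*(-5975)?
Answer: 4826605/1287 ≈ 3750.3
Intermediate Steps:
o(q) = 2*q
(32/(((((-9 - 4) + 5) + 19)*(12 + 33))) + o(9)/(-26))*(-5975) = (32/(((((-9 - 4) + 5) + 19)*(12 + 33))) + (2*9)/(-26))*(-5975) = (32/((((-13 + 5) + 19)*45)) + 18*(-1/26))*(-5975) = (32/(((-8 + 19)*45)) - 9/13)*(-5975) = (32/((11*45)) - 9/13)*(-5975) = (32/495 - 9/13)*(-5975) = -4039/6435*(-5975) = 4826605/1287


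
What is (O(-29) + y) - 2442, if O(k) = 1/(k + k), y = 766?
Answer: -97209/58 ≈ -1676.0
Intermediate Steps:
O(k) = 1/(2*k)
(O(-29) + y) - 2442 = ((½)/(-29) + 766) - 2442 = ((½)*(-1/29) + 766) - 2442 = (-1/58 + 766) - 2442 = 44427/58 - 2442 = -97209/58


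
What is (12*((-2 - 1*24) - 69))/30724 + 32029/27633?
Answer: 238139344/212249073 ≈ 1.1220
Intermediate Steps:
(12*((-2 - 1*24) - 69))/30724 + 32029/27633 = (12*((-2 - 24) - 69))*(1/30724) + 32029*(1/27633) = (12*(-26 - 69))*(1/30724) + 32029/27633 = (12*(-95))*(1/30724) + 32029/27633 = -1140*1/30724 + 32029/27633 = -285/7681 + 32029/27633 = 238139344/212249073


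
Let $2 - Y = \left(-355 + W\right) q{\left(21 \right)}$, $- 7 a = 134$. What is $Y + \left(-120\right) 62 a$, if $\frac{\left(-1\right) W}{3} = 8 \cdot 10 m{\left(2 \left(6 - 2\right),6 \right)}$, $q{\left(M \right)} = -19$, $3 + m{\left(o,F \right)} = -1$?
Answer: $\frac{1077439}{7} \approx 1.5392 \cdot 10^{5}$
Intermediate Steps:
$m{\left(o,F \right)} = -4$ ($m{\left(o,F \right)} = -3 - 1 = -4$)
$a = - \frac{134}{7}$ ($a = \left(- \frac{1}{7}\right) 134 = - \frac{134}{7} \approx -19.143$)
$W = 960$ ($W = - 3 \cdot 8 \cdot 10 \left(-4\right) = - 3 \cdot 80 \left(-4\right) = \left(-3\right) \left(-320\right) = 960$)
$Y = 11497$ ($Y = 2 - \left(-355 + 960\right) \left(-19\right) = 2 - 605 \left(-19\right) = 2 - -11495 = 2 + 11495 = 11497$)
$Y + \left(-120\right) 62 a = 11497 + \left(-120\right) 62 \left(- \frac{134}{7}\right) = 11497 - - \frac{996960}{7} = 11497 + \frac{996960}{7} = \frac{1077439}{7}$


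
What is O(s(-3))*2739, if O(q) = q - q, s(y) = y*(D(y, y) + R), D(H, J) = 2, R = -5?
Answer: 0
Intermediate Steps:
s(y) = -3*y (s(y) = y*(2 - 5) = y*(-3) = -3*y)
O(q) = 0
O(s(-3))*2739 = 0*2739 = 0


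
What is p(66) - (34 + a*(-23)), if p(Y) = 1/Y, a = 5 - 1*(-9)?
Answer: 19009/66 ≈ 288.02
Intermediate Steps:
a = 14 (a = 5 + 9 = 14)
p(66) - (34 + a*(-23)) = 1/66 - (34 + 14*(-23)) = 1/66 - (34 - 322) = 1/66 - 1*(-288) = 1/66 + 288 = 19009/66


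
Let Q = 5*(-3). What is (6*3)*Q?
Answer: -270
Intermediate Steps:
Q = -15
(6*3)*Q = (6*3)*(-15) = 18*(-15) = -270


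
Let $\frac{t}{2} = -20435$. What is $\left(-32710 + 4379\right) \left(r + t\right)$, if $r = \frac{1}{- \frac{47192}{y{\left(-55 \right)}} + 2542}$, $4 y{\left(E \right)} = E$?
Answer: $\frac{380456511848455}{328578} \approx 1.1579 \cdot 10^{9}$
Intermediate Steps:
$t = -40870$ ($t = 2 \left(-20435\right) = -40870$)
$y{\left(E \right)} = \frac{E}{4}$
$r = \frac{55}{328578}$ ($r = \frac{1}{- \frac{47192}{\frac{1}{4} \left(-55\right)} + 2542} = \frac{1}{- \frac{47192}{- \frac{55}{4}} + 2542} = \frac{1}{\left(-47192\right) \left(- \frac{4}{55}\right) + 2542} = \frac{1}{\frac{188768}{55} + 2542} = \frac{1}{\frac{328578}{55}} = \frac{55}{328578} \approx 0.00016739$)
$\left(-32710 + 4379\right) \left(r + t\right) = \left(-32710 + 4379\right) \left(\frac{55}{328578} - 40870\right) = \left(-28331\right) \left(- \frac{13428982805}{328578}\right) = \frac{380456511848455}{328578}$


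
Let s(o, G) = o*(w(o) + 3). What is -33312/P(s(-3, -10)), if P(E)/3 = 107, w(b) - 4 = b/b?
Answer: -11104/107 ≈ -103.78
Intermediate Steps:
w(b) = 5 (w(b) = 4 + b/b = 4 + 1 = 5)
s(o, G) = 8*o (s(o, G) = o*(5 + 3) = o*8 = 8*o)
P(E) = 321 (P(E) = 3*107 = 321)
-33312/P(s(-3, -10)) = -33312/321 = -33312*1/321 = -11104/107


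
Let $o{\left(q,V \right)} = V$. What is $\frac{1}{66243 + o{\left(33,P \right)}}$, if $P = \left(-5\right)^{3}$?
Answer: $\frac{1}{66118} \approx 1.5124 \cdot 10^{-5}$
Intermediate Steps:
$P = -125$
$\frac{1}{66243 + o{\left(33,P \right)}} = \frac{1}{66243 - 125} = \frac{1}{66118}$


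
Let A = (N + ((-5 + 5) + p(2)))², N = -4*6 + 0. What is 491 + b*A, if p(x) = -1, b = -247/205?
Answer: -10744/41 ≈ -262.05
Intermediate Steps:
b = -247/205 (b = -247*1/205 = -247/205 ≈ -1.2049)
N = -24 (N = -24 + 0 = -24)
A = 625 (A = (-24 + ((-5 + 5) - 1))² = (-24 + (0 - 1))² = (-24 - 1)² = (-25)² = 625)
491 + b*A = 491 - 247/205*625 = 491 - 30875/41 = -10744/41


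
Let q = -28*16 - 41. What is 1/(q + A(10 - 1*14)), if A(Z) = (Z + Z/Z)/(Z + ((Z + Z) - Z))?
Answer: -8/3909 ≈ -0.0020466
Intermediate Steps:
A(Z) = (1 + Z)/(2*Z) (A(Z) = (Z + 1)/(Z + (2*Z - Z)) = (1 + Z)/(Z + Z) = (1 + Z)/((2*Z)) = (1 + Z)*(1/(2*Z)) = (1 + Z)/(2*Z))
q = -489 (q = -448 - 41 = -489)
1/(q + A(10 - 1*14)) = 1/(-489 + (1 + (10 - 1*14))/(2*(10 - 1*14))) = 1/(-489 + (1 + (10 - 14))/(2*(10 - 14))) = 1/(-489 + (½)*(1 - 4)/(-4)) = 1/(-489 + (½)*(-¼)*(-3)) = 1/(-489 + 3/8) = 1/(-3909/8) = -8/3909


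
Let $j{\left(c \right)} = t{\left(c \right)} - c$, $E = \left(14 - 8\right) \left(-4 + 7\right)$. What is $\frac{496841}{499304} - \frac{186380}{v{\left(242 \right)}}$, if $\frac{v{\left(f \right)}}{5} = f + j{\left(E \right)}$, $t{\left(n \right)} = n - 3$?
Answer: $- \frac{18493310905}{119333656} \approx -154.97$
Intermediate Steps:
$t{\left(n \right)} = -3 + n$
$E = 18$ ($E = 6 \cdot 3 = 18$)
$j{\left(c \right)} = -3$ ($j{\left(c \right)} = \left(-3 + c\right) - c = -3$)
$v{\left(f \right)} = -15 + 5 f$ ($v{\left(f \right)} = 5 \left(f - 3\right) = 5 \left(-3 + f\right) = -15 + 5 f$)
$\frac{496841}{499304} - \frac{186380}{v{\left(242 \right)}} = \frac{496841}{499304} - \frac{186380}{-15 + 5 \cdot 242} = 496841 \cdot \frac{1}{499304} - \frac{186380}{-15 + 1210} = \frac{496841}{499304} - \frac{186380}{1195} = \frac{496841}{499304} - \frac{37276}{239} = - \frac{18493310905}{119333656}$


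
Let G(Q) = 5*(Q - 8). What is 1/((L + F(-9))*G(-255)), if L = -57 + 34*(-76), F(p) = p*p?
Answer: 1/3366400 ≈ 2.9705e-7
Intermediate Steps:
F(p) = p²
L = -2641 (L = -57 - 2584 = -2641)
G(Q) = -40 + 5*Q (G(Q) = 5*(-8 + Q) = -40 + 5*Q)
1/((L + F(-9))*G(-255)) = 1/((-2641 + (-9)²)*(-40 + 5*(-255))) = 1/((-2641 + 81)*(-40 - 1275)) = 1/(-2560*(-1315)) = -1/2560*(-1/1315) = 1/3366400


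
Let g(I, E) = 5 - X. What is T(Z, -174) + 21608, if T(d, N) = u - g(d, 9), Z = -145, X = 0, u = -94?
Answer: 21509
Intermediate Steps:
g(I, E) = 5 (g(I, E) = 5 - 1*0 = 5 + 0 = 5)
T(d, N) = -99 (T(d, N) = -94 - 1*5 = -94 - 5 = -99)
T(Z, -174) + 21608 = -99 + 21608 = 21509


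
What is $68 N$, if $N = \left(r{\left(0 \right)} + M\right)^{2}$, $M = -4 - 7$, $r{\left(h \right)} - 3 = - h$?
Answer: $4352$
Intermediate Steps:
$r{\left(h \right)} = 3 - h$
$M = -11$ ($M = -4 - 7 = -11$)
$N = 64$ ($N = \left(\left(3 - 0\right) - 11\right)^{2} = \left(\left(3 + 0\right) - 11\right)^{2} = \left(3 - 11\right)^{2} = \left(-8\right)^{2} = 64$)
$68 N = 68 \cdot 64 = 4352$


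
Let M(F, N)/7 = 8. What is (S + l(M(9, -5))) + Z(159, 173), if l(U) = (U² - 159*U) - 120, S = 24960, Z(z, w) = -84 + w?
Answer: 19161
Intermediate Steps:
M(F, N) = 56 (M(F, N) = 7*8 = 56)
l(U) = -120 + U² - 159*U
(S + l(M(9, -5))) + Z(159, 173) = (24960 + (-120 + 56² - 159*56)) + (-84 + 173) = (24960 + (-120 + 3136 - 8904)) + 89 = (24960 - 5888) + 89 = 19072 + 89 = 19161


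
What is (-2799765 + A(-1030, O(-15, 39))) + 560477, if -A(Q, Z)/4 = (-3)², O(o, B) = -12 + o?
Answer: -2239324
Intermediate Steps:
A(Q, Z) = -36 (A(Q, Z) = -4*(-3)² = -4*9 = -36)
(-2799765 + A(-1030, O(-15, 39))) + 560477 = (-2799765 - 36) + 560477 = -2799801 + 560477 = -2239324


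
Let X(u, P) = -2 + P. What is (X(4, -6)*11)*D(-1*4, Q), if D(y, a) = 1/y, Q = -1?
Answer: 22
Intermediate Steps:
(X(4, -6)*11)*D(-1*4, Q) = ((-2 - 6)*11)/((-1*4)) = -8*11/(-4) = -88*(-1/4) = 22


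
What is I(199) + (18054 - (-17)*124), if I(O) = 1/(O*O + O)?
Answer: 802447601/39800 ≈ 20162.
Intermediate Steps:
I(O) = 1/(O + O²) (I(O) = 1/(O² + O) = 1/(O + O²))
I(199) + (18054 - (-17)*124) = 1/(199*(1 + 199)) + (18054 - (-17)*124) = (1/199)/200 + (18054 - 1*(-2108)) = (1/199)*(1/200) + (18054 + 2108) = 1/39800 + 20162 = 802447601/39800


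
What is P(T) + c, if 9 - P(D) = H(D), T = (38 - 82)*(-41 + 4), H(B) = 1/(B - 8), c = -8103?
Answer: -13112281/1620 ≈ -8094.0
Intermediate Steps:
H(B) = 1/(-8 + B)
T = 1628 (T = -44*(-37) = 1628)
P(D) = 9 - 1/(-8 + D)
P(T) + c = (-73 + 9*1628)/(-8 + 1628) - 8103 = (-73 + 14652)/1620 - 8103 = (1/1620)*14579 - 8103 = 14579/1620 - 8103 = -13112281/1620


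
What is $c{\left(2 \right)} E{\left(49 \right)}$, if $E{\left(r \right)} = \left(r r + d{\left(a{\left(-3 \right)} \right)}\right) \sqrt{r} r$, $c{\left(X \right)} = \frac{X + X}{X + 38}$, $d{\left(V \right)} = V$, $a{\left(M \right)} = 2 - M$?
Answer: $\frac{412629}{5} \approx 82526.0$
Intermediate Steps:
$c{\left(X \right)} = \frac{2 X}{38 + X}$
$E{\left(r \right)} = r^{\frac{3}{2}} \left(5 + r^{2}\right)$ ($E{\left(r \right)} = \left(r r + \left(2 - -3\right)\right) \sqrt{r} r = \left(r^{2} + \left(2 + 3\right)\right) \sqrt{r} r = \left(r^{2} + 5\right) \sqrt{r} r = \left(5 + r^{2}\right) \sqrt{r} r = \sqrt{r} \left(5 + r^{2}\right) r = r^{\frac{3}{2}} \left(5 + r^{2}\right)$)
$c{\left(2 \right)} E{\left(49 \right)} = 2 \cdot 2 \frac{1}{38 + 2} \cdot 49^{\frac{3}{2}} \left(5 + 49^{2}\right) = 2 \cdot 2 \cdot \frac{1}{40} \cdot 343 \left(5 + 2401\right) = 2 \cdot 2 \cdot \frac{1}{40} \cdot 343 \cdot 2406 = \frac{1}{10} \cdot 825258 = \frac{412629}{5}$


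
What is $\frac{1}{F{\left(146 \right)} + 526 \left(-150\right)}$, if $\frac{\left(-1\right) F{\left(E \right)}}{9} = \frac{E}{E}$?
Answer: $- \frac{1}{78909} \approx -1.2673 \cdot 10^{-5}$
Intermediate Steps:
$F{\left(E \right)} = -9$ ($F{\left(E \right)} = - 9 \frac{E}{E} = \left(-9\right) 1 = -9$)
$\frac{1}{F{\left(146 \right)} + 526 \left(-150\right)} = \frac{1}{-9 + 526 \left(-150\right)} = \frac{1}{-9 - 78900} = \frac{1}{-78909} = - \frac{1}{78909}$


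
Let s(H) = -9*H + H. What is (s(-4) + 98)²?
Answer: 16900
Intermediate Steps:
s(H) = -8*H
(s(-4) + 98)² = (-8*(-4) + 98)² = (32 + 98)² = 130² = 16900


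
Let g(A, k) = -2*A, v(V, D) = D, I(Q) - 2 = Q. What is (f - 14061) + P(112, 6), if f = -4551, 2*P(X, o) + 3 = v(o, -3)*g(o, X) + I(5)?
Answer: -18592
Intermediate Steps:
I(Q) = 2 + Q
P(X, o) = 2 + 3*o (P(X, o) = -3/2 + (-(-6)*o + (2 + 5))/2 = -3/2 + (6*o + 7)/2 = -3/2 + (7 + 6*o)/2 = -3/2 + (7/2 + 3*o) = 2 + 3*o)
(f - 14061) + P(112, 6) = (-4551 - 14061) + (2 + 3*6) = -18612 + (2 + 18) = -18612 + 20 = -18592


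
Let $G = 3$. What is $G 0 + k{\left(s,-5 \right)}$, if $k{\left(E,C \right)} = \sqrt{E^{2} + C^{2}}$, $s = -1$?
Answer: $\sqrt{26} \approx 5.099$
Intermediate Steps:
$k{\left(E,C \right)} = \sqrt{C^{2} + E^{2}}$
$G 0 + k{\left(s,-5 \right)} = 3 \cdot 0 + \sqrt{\left(-5\right)^{2} + \left(-1\right)^{2}} = 0 + \sqrt{25 + 1} = 0 + \sqrt{26} = \sqrt{26}$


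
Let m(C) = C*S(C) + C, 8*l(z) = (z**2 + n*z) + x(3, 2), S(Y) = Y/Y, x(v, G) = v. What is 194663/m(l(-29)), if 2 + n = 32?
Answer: -389326/13 ≈ -29948.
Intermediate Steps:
S(Y) = 1
n = 30 (n = -2 + 32 = 30)
l(z) = 3/8 + z**2/8 + 15*z/4 (l(z) = ((z**2 + 30*z) + 3)/8 = (3 + z**2 + 30*z)/8 = 3/8 + z**2/8 + 15*z/4)
m(C) = 2*C (m(C) = C*1 + C = C + C = 2*C)
194663/m(l(-29)) = 194663/((2*(3/8 + (1/8)*(-29)**2 + (15/4)*(-29)))) = 194663/((2*(3/8 + (1/8)*841 - 435/4))) = 194663/((2*(3/8 + 841/8 - 435/4))) = 194663/((2*(-13/4))) = 194663/(-13/2) = 194663*(-2/13) = -389326/13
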